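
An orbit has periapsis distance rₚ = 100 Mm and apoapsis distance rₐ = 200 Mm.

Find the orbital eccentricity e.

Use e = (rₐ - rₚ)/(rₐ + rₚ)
rₚ = 100 Mm = 1 × 10^8 m
rₐ = 200 Mm = 2 × 10^8 m
rₐ − rₚ = 1 × 10^8 m
rₐ + rₚ = 3 × 10^8 m
e = (rₐ − rₚ)/(rₐ + rₚ) = 0.333333

Final answer: e = 0.3333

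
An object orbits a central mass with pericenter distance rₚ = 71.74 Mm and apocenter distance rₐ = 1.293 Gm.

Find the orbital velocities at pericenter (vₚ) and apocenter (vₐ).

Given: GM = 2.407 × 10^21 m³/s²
rₚ = 71.74 Mm = 7.174 × 10^7 m
rₐ = 1.293 Gm = 1.293 × 10^9 m
GM = 2.407 × 10^21 m³/s²
a = (rₚ + rₐ)/2 = 6.8237 × 10^8 m
Vis-viva: v² = GM (2/r − 1/a)
vₚ² = 2.407 × 10^21 × (2.78784 × 10^-8 − 1.46548 × 10^-9) = 6.3576 × 10^13 m²/s²
vₚ = 7.97346 × 10^6 m/s ≈ 7973 km/s
vₐ² = 2.407 × 10^21 × (1.54679 × 10^-9 − 1.46548 × 10^-9) = 1.95713 × 10^11 m²/s²
vₐ = 442394 m/s ≈ 442.4 km/s

Final answer: vₚ = 7973 km/s, vₐ = 442.4 km/s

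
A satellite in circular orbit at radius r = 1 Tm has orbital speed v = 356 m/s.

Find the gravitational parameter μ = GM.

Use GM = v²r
r = 1 Tm = 1 × 10^12 m
v = 356 m/s
v² = 126736 m²/s²
GM = v²r = 126736 × 1 × 10^12 = 1.26736 × 10^17 m³/s²
GM ≈ 1.267 × 10^17 m³/s²

Final answer: GM = 1.267 × 10^17 m³/s²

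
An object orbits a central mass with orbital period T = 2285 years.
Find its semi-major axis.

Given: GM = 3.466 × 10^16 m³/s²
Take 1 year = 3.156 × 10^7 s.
T = 2285 years = 7.21146 × 10^10 s
GM = 3.466 × 10^16 m³/s²
Kepler's third law: a³ = GM T² / (4π²)
T² = 5.20052 × 10^21 s²
a³ = (3.466 × 10^16) × (5.20052 × 10^21) / (4π²) = 4.56578 × 10^36 m³
a = (a³)^(1/3) = 1.65897 × 10^12 m ≈ 1.659 Tm

Final answer: 1.659 Tm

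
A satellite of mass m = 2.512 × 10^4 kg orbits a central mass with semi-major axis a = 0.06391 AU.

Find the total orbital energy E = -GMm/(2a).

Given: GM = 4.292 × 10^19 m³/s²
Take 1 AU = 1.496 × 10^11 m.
a = 0.06391 AU = 9.56094 × 10^9 m
GM = 4.292 × 10^19 m³/s²
2a = 1.91219 × 10^10 m
GMm = 4.292 × 10^19 × 25120 = 1.07815 × 10^24 m³·kg/s²
E = −GMm/(2a) = -5.63831 × 10^13 J ≈ -56.38 TJ

Final answer: -56.38 TJ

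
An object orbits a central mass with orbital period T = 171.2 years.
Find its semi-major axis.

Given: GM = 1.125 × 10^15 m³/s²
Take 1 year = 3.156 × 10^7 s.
T = 171.2 years = 5.40307 × 10^9 s
GM = 1.125 × 10^15 m³/s²
Kepler's third law: a³ = GM T² / (4π²)
T² = 2.91932 × 10^19 s²
a³ = (1.125 × 10^15) × (2.91932 × 10^19) / (4π²) = 8.31906 × 10^32 m³
a = (a³)^(1/3) = 9.40498 × 10^10 m ≈ 94.05 Gm

Final answer: 94.05 Gm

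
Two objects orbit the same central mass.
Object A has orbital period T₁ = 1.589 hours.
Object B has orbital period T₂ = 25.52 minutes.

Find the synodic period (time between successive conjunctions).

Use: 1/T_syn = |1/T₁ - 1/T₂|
T₁ = 1.589 hours = 5720.4 s
T₂ = 25.52 minutes = 1531.2 s
1/T₁ = 0.000174813 s⁻¹
1/T₂ = 0.000653083 s⁻¹
|1/T₁ − 1/T₂| = 0.00047827 s⁻¹
T_syn = 1 / |1/T₁ − 1/T₂| = 2090.87 s ≈ 34.85 minutes

Final answer: T_syn = 34.85 minutes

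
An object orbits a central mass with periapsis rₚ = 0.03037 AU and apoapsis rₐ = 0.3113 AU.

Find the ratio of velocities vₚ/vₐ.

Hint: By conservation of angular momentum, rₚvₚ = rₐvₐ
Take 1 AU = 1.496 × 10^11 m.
rₚ = 0.03037 AU = 4.54335 × 10^9 m
rₐ = 0.3113 AU = 4.65705 × 10^10 m
rₚvₚ = rₐvₐ  ⇒  vₚ/vₐ = rₐ/rₚ
vₚ/vₐ = (4.65705 × 10^10) / (4.54335 × 10^9) = 10.2502

Final answer: vₚ/vₐ = 10.25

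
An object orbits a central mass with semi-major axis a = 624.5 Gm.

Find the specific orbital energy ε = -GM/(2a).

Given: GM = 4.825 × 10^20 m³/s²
a = 624.5 Gm = 6.245 × 10^11 m
GM = 4.825 × 10^20 m³/s²
2a = 1.249 × 10^12 m
ε = −GM/(2a) = -3.86309 × 10^8 J/kg ≈ -386.3 MJ/kg

Final answer: -386.3 MJ/kg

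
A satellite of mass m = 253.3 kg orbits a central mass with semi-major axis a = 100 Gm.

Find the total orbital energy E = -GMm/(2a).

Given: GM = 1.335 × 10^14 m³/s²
a = 100 Gm = 1 × 10^11 m
GM = 1.335 × 10^14 m³/s²
2a = 2 × 10^11 m
GMm = 1.335 × 10^14 × 253.3 = 3.38156 × 10^16 m³·kg/s²
E = −GMm/(2a) = -169078 J ≈ -169.1 kJ

Final answer: -169.1 kJ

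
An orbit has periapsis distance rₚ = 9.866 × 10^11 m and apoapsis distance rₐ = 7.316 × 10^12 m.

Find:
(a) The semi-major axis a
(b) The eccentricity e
rₚ = 9.866 × 10^11 m
rₐ = 7.316 × 10^12 m
(a) a = (rₚ + rₐ)/2 = 4.1513 × 10^12 m ≈ 4.151 × 10^12 m
(b) e = (rₐ − rₚ)/(rₐ + rₚ) = (6.3294 × 10^12) / (8.3026 × 10^12) = 0.76234

Final answer:
(a) a = 4.151 × 10^12 m
(b) e = 0.7623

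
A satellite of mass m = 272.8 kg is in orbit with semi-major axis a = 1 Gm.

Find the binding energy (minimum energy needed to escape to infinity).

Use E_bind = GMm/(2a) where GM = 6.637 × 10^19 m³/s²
a = 1 Gm = 1 × 10^9 m
GM = 6.637 × 10^19 m³/s²
m = 272.8 kg
GMm = 6.637 × 10^19 × 272.8 = 1.81057 × 10^22 m³·kg/s²
2a = 2 × 10^9 m
E_bind = GMm/(2a) = 9.05287 × 10^12 J ≈ 9.053 TJ

Final answer: 9.053 TJ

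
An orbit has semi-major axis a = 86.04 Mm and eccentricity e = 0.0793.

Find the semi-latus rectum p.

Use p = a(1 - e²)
a = 86.04 Mm = 8.604 × 10^7 m
e = 0.0793,  e² = 0.00628849,  1 − e² = 0.993712
p = a(1 − e²) = 8.604 × 10^7 m × 0.993712 = 8.54989 × 10^7 m ≈ 85.5 Mm

Final answer: p = 85.5 Mm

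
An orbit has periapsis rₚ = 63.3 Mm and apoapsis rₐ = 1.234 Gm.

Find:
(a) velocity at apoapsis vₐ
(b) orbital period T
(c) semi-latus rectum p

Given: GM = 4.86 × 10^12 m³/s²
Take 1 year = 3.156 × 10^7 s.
rₚ = 63.3 Mm = 6.33 × 10^7 m
rₐ = 1.234 Gm = 1.234 × 10^9 m
GM = 4.86 × 10^12 m³/s²
a = (rₚ + rₐ)/2 = 6.4865 × 10^8 m
e = (rₐ − rₚ)/(rₐ + rₚ) = (1.1707 × 10^9) / (1.2973 × 10^9) = 0.902413
(a) vₐ² = GM (2/rₐ − 1/a) = 4.86 × 10^12 × (1.62075 × 10^-9 − 1.54166 × 10^-9) = 384.339 m²/s²;  vₐ = 19.6046 m/s ≈ 19.6 m/s
(b) a³ = 2.72917 × 10^26 m³;  T = 2π √(a³/GM) = 2π × 7.49372 × 10^6 s = 4.70844 × 10^7 s ≈ 1.492 years
(c) 1 − e² = 0.185651;  p = a(1 − e²) = 6.4865 × 10^8 × 0.185651 = 1.20423 × 10^8 m ≈ 120.4 Mm

Final answer:
(a) velocity at apoapsis vₐ = 19.6 m/s
(b) orbital period T = 1.492 years
(c) semi-latus rectum p = 120.4 Mm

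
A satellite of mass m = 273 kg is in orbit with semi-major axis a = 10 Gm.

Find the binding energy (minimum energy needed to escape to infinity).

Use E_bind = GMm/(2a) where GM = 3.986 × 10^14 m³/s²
a = 10 Gm = 1 × 10^10 m
GM = 3.986 × 10^14 m³/s²
m = 273 kg
GMm = 3.986 × 10^14 × 273 = 1.08818 × 10^17 m³·kg/s²
2a = 2 × 10^10 m
E_bind = GMm/(2a) = 5.44089 × 10^6 J ≈ 5.441 MJ

Final answer: 5.441 MJ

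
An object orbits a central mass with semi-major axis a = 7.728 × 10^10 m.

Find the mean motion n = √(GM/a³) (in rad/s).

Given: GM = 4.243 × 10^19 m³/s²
a = 7.728 × 10^10 m
GM = 4.243 × 10^19 m³/s²
a³ = 4.61531 × 10^32 m³
GM/a³ = (4.243 × 10^19) / (4.61531 × 10^32) = 9.19331 × 10^-14 s⁻²
n = √(GM/a³) = 3.03205 × 10^-7 rad/s ≈ 3.032 × 10^-7 rad/s

Final answer: n = 3.032 × 10^-7 rad/s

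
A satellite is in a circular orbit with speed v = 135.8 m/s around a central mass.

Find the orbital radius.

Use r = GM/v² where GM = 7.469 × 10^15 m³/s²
v = 135.8 m/s
GM = 7.469 × 10^15 m³/s²
v² = 18441.6 m²/s²
r = GM/v² = (7.469 × 10^15) / 18441.6 = 4.05007 × 10^11 m ≈ 405 Gm

Final answer: 405 Gm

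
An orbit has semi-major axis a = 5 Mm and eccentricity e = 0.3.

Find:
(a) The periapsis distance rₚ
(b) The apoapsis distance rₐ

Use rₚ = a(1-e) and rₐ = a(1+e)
a = 5 Mm = 5 × 10^6 m
e = 0.3:  1 − e = 0.7,  1 + e = 1.3
(a) rₚ = a(1 − e) = 5 × 10^6 m × 0.7 = 3.5 × 10^6 m ≈ 3.5 Mm
(b) rₐ = a(1 + e) = 5 × 10^6 m × 1.3 = 6.5 × 10^6 m ≈ 6.5 Mm

Final answer:
(a) rₚ = 3.5 Mm
(b) rₐ = 6.5 Mm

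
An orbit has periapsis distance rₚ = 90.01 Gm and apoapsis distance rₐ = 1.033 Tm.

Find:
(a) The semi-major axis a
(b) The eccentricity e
rₚ = 90.01 Gm = 9.001 × 10^10 m
rₐ = 1.033 Tm = 1.033 × 10^12 m
(a) a = (rₚ + rₐ)/2 = 5.61505 × 10^11 m ≈ 561.5 Gm
(b) e = (rₐ − rₚ)/(rₐ + rₚ) = (9.4299 × 10^11) / (1.12301 × 10^12) = 0.839699

Final answer:
(a) a = 561.5 Gm
(b) e = 0.8397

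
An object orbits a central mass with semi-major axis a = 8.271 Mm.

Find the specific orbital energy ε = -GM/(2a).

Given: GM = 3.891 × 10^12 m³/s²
a = 8.271 Mm = 8.271 × 10^6 m
GM = 3.891 × 10^12 m³/s²
2a = 1.6542 × 10^7 m
ε = −GM/(2a) = -235219 J/kg ≈ -235.2 kJ/kg

Final answer: -235.2 kJ/kg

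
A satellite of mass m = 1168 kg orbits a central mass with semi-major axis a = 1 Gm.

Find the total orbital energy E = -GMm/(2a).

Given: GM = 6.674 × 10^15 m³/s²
a = 1 Gm = 1 × 10^9 m
GM = 6.674 × 10^15 m³/s²
2a = 2 × 10^9 m
GMm = 6.674 × 10^15 × 1168 = 7.79523 × 10^18 m³·kg/s²
E = −GMm/(2a) = -3.89762 × 10^9 J ≈ -3.898 GJ

Final answer: -3.898 GJ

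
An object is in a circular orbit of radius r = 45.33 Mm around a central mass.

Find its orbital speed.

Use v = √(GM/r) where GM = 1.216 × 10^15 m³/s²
r = 45.33 Mm = 4.533 × 10^7 m
GM = 1.216 × 10^15 m³/s²
GM/r = (1.216 × 10^15) / (4.533 × 10^7) = 2.68255 × 10^7 m²/s²
v = √(GM/r) = 5179.33 m/s ≈ 5.179 km/s

Final answer: 5.179 km/s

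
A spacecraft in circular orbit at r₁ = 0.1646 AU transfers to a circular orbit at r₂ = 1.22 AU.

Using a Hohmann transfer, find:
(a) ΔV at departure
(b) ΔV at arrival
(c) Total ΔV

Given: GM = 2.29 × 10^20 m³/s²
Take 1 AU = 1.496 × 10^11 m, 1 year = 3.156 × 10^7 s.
r₁ = 0.1646 AU = 2.46242 × 10^10 m
r₂ = 1.22 AU = 1.82512 × 10^11 m
GM = 2.29 × 10^20 m³/s²
Transfer ellipse: a_t = (r₁ + r₂)/2 = 1.03568 × 10^11 m
Circular speed at r₁: v₁ = √(GM/r₁) = 96435.5 m/s
Transfer speed at r₁ (periapsis): v₁ₜ = √(GM(2/r₁ − 1/a_t)) = 128018 m/s
(a) ΔV₁ = v₁ₜ − v₁ = 31582.1 m/s ≈ 6.663 AU/year
Circular speed at r₂: v₂ = √(GM/r₂) = 35421.9 m/s
Transfer speed at r₂ (apoapsis): v₂ₜ = √(GM(2/r₂ − 1/a_t)) = 17271.9 m/s
(b) ΔV₂ = v₂ − v₂ₜ = 18150 m/s ≈ 3.829 AU/year
(c) ΔV_total = ΔV₁ + ΔV₂ = 49732.1 m/s ≈ 10.49 AU/year

Final answer:
(a) ΔV₁ = 6.663 AU/year
(b) ΔV₂ = 3.829 AU/year
(c) ΔV_total = 10.49 AU/year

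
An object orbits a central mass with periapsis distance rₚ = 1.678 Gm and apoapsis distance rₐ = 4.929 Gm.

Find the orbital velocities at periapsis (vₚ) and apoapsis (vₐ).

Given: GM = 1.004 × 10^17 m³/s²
rₚ = 1.678 Gm = 1.678 × 10^9 m
rₐ = 4.929 Gm = 4.929 × 10^9 m
GM = 1.004 × 10^17 m³/s²
a = (rₚ + rₐ)/2 = 3.3035 × 10^9 m
Vis-viva: v² = GM (2/r − 1/a)
vₚ² = 1.004 × 10^17 × (1.1919 × 10^-9 − 3.02709 × 10^-10) = 8.92743 × 10^7 m²/s²
vₚ = 9448.51 m/s ≈ 9.449 km/s
vₐ² = 1.004 × 10^17 × (4.05762 × 10^-10 − 3.02709 × 10^-10) = 1.03465 × 10^7 m²/s²
vₐ = 3216.59 m/s ≈ 3.217 km/s

Final answer: vₚ = 9.449 km/s, vₐ = 3.217 km/s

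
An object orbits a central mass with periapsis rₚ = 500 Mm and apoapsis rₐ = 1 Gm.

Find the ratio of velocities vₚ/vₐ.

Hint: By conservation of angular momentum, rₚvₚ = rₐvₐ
rₚ = 500 Mm = 5 × 10^8 m
rₐ = 1 Gm = 1 × 10^9 m
rₚvₚ = rₐvₐ  ⇒  vₚ/vₐ = rₐ/rₚ
vₚ/vₐ = (1 × 10^9) / (5 × 10^8) = 2

Final answer: vₚ/vₐ = 2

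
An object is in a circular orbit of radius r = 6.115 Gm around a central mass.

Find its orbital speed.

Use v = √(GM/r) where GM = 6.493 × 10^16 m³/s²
r = 6.115 Gm = 6.115 × 10^9 m
GM = 6.493 × 10^16 m³/s²
GM/r = (6.493 × 10^16) / (6.115 × 10^9) = 1.06182 × 10^7 m²/s²
v = √(GM/r) = 3258.55 m/s ≈ 3.259 km/s

Final answer: 3.259 km/s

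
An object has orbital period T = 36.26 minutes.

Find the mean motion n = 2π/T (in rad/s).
T = 36.26 minutes = 2175.6 s
n = 2π / 2175.6 s = 0.00288802 rad/s ≈ 0.002888 rad/s

Final answer: n = 0.002888 rad/s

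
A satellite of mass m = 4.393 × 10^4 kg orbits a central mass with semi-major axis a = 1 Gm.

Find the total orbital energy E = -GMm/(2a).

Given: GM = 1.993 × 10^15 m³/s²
a = 1 Gm = 1 × 10^9 m
GM = 1.993 × 10^15 m³/s²
2a = 2 × 10^9 m
GMm = 1.993 × 10^15 × 43930 = 8.75525 × 10^19 m³·kg/s²
E = −GMm/(2a) = -4.37762 × 10^10 J ≈ -43.78 GJ

Final answer: -43.78 GJ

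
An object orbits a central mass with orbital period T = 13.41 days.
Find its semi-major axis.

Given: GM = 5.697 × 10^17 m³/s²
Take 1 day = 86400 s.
T = 13.41 days = 1.15862 × 10^6 s
GM = 5.697 × 10^17 m³/s²
Kepler's third law: a³ = GM T² / (4π²)
T² = 1.34241 × 10^12 s²
a³ = (5.697 × 10^17) × (1.34241 × 10^12) / (4π²) = 1.93719 × 10^28 m³
a = (a³)^(1/3) = 2.6857 × 10^9 m ≈ 2.686 Gm

Final answer: 2.686 Gm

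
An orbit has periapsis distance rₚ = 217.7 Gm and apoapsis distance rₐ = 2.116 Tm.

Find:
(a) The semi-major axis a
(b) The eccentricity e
rₚ = 217.7 Gm = 2.177 × 10^11 m
rₐ = 2.116 Tm = 2.116 × 10^12 m
(a) a = (rₚ + rₐ)/2 = 1.16685 × 10^12 m ≈ 1.167 Tm
(b) e = (rₐ − rₚ)/(rₐ + rₚ) = (1.8983 × 10^12) / (2.3337 × 10^12) = 0.813429

Final answer:
(a) a = 1.167 Tm
(b) e = 0.8134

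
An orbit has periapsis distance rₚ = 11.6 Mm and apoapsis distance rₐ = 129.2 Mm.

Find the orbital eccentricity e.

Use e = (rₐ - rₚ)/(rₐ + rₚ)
rₚ = 11.6 Mm = 1.16 × 10^7 m
rₐ = 129.2 Mm = 1.292 × 10^8 m
rₐ − rₚ = 1.176 × 10^8 m
rₐ + rₚ = 1.408 × 10^8 m
e = (rₐ − rₚ)/(rₐ + rₚ) = 0.835227

Final answer: e = 0.8352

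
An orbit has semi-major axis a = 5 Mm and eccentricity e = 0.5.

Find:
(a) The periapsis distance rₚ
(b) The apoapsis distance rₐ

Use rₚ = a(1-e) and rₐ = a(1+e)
a = 5 Mm = 5 × 10^6 m
e = 0.5:  1 − e = 0.5,  1 + e = 1.5
(a) rₚ = a(1 − e) = 5 × 10^6 m × 0.5 = 2.5 × 10^6 m ≈ 2.5 Mm
(b) rₐ = a(1 + e) = 5 × 10^6 m × 1.5 = 7.5 × 10^6 m ≈ 7.5 Mm

Final answer:
(a) rₚ = 2.5 Mm
(b) rₐ = 7.5 Mm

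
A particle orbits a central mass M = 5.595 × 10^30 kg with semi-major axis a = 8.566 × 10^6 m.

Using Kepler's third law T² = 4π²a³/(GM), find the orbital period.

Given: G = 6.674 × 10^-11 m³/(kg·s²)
M = 5.595 × 10^30 kg
GM = G × M = 6.674 × 10^-11 × 5.595 × 10^30 = 3.7341 × 10^20 m³/s²
a = 8.566 × 10^6 m
a³ = 6.28542 × 10^20 m³
T = 2π √(a³/GM) = 2π √((6.28542 × 10^20) / (3.7341 × 10^20)) = 2π × 1.2974 s
T = 8.15181 s ≈ 8.152 seconds

Final answer: 8.152 seconds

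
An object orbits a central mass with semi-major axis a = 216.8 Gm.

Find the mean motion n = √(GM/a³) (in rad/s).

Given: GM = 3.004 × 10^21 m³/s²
a = 216.8 Gm = 2.168 × 10^11 m
GM = 3.004 × 10^21 m³/s²
a³ = 1.01901 × 10^34 m³
GM/a³ = (3.004 × 10^21) / (1.01901 × 10^34) = 2.94796 × 10^-13 s⁻²
n = √(GM/a³) = 5.42952 × 10^-7 rad/s ≈ 5.43 × 10^-7 rad/s

Final answer: n = 5.43 × 10^-7 rad/s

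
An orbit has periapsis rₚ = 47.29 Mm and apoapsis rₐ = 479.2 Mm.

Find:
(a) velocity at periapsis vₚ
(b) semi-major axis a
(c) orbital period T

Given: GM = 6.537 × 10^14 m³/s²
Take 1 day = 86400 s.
rₚ = 47.29 Mm = 4.729 × 10^7 m
rₐ = 479.2 Mm = 4.792 × 10^8 m
GM = 6.537 × 10^14 m³/s²
a = (rₚ + rₐ)/2 = 2.63245 × 10^8 m
e = (rₐ − rₚ)/(rₐ + rₚ) = (4.3191 × 10^8) / (5.2649 × 10^8) = 0.820357
(a) vₚ² = GM (2/rₚ − 1/a) = 6.537 × 10^14 × (4.22922 × 10^-8 − 3.79874 × 10^-9) = 2.51632 × 10^7 m²/s²;  vₚ = 5016.29 m/s ≈ 5.016 km/s
(b) a = 2.63245 × 10^8 m ≈ 263.2 Mm
(c) a³ = 1.82423 × 10^25 m³;  T = 2π √(a³/GM) = 2π × 167052 s = 1.04962 × 10^6 s ≈ 12.15 days

Final answer:
(a) velocity at periapsis vₚ = 5.016 km/s
(b) semi-major axis a = 263.2 Mm
(c) orbital period T = 12.15 days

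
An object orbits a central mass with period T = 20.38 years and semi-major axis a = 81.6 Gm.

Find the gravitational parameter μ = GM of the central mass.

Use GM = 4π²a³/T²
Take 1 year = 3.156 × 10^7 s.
T = 20.38 years = 6.43193 × 10^8 s
a = 81.6 Gm = 8.16 × 10^10 m
a³ = 5.43338 × 10^32 m³
T² = 4.13697 × 10^17 s²
GM = 4π² × (5.43338 × 10^32) / (4.13697 × 10^17) = 5.18499 × 10^16 m³/s²
GM ≈ 5.185 × 10^16 m³/s²

Final answer: GM = 5.185 × 10^16 m³/s²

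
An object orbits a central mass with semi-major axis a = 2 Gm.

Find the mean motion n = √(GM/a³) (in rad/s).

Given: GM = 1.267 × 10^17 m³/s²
a = 2 Gm = 2 × 10^9 m
GM = 1.267 × 10^17 m³/s²
a³ = 8 × 10^27 m³
GM/a³ = (1.267 × 10^17) / (8 × 10^27) = 1.58375 × 10^-11 s⁻²
n = √(GM/a³) = 3.97964 × 10^-6 rad/s ≈ 3.98 × 10^-6 rad/s

Final answer: n = 3.98 × 10^-6 rad/s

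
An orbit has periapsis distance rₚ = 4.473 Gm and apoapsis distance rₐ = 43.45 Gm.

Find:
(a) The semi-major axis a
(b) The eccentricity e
rₚ = 4.473 Gm = 4.473 × 10^9 m
rₐ = 43.45 Gm = 4.345 × 10^10 m
(a) a = (rₚ + rₐ)/2 = 2.39615 × 10^10 m ≈ 23.96 Gm
(b) e = (rₐ − rₚ)/(rₐ + rₚ) = (3.8977 × 10^10) / (4.7923 × 10^10) = 0.813326

Final answer:
(a) a = 23.96 Gm
(b) e = 0.8133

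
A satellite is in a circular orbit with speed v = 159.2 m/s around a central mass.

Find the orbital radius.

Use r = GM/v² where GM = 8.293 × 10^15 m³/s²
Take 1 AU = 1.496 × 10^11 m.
v = 159.2 m/s
GM = 8.293 × 10^15 m³/s²
v² = 25344.6 m²/s²
r = GM/v² = (8.293 × 10^15) / 25344.6 = 3.27209 × 10^11 m ≈ 2.187 AU

Final answer: 2.187 AU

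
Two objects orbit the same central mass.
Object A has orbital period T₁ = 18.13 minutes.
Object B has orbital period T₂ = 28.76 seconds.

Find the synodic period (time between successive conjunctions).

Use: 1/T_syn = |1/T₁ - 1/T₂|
T₁ = 18.13 minutes = 1087.8 s
T₂ = 28.76 seconds
1/T₁ = 0.000919287 s⁻¹
1/T₂ = 0.0347705 s⁻¹
|1/T₁ − 1/T₂| = 0.0338512 s⁻¹
T_syn = 1 / |1/T₁ − 1/T₂| = 29.541 s ≈ 29.54 seconds

Final answer: T_syn = 29.54 seconds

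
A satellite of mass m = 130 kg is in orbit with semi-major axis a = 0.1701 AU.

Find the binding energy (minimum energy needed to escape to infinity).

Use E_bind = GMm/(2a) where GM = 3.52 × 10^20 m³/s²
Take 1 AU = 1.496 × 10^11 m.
a = 0.1701 AU = 2.5447 × 10^10 m
GM = 3.52 × 10^20 m³/s²
m = 130 kg
GMm = 3.52 × 10^20 × 130 = 4.576 × 10^22 m³·kg/s²
2a = 5.08939 × 10^10 m
E_bind = GMm/(2a) = 8.99125 × 10^11 J ≈ 899.1 GJ

Final answer: 899.1 GJ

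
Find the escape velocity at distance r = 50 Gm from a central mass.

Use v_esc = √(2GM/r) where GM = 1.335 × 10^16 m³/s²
r = 50 Gm = 5 × 10^10 m
GM = 1.335 × 10^16 m³/s²
2GM/r = 2 × (1.335 × 10^16) / (5 × 10^10) = 534000 m²/s²
v_esc = √(2GM/r) = 730.753 m/s ≈ 730.8 m/s

Final answer: 730.8 m/s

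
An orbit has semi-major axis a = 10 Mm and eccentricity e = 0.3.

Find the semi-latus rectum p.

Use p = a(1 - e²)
a = 10 Mm = 1 × 10^7 m
e = 0.3,  e² = 0.09,  1 − e² = 0.91
p = a(1 − e²) = 1 × 10^7 m × 0.91 = 9.1 × 10^6 m ≈ 9.1 Mm

Final answer: p = 9.1 Mm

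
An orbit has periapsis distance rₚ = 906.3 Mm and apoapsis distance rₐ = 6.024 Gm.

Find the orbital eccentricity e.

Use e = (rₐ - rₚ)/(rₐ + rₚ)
rₚ = 906.3 Mm = 9.063 × 10^8 m
rₐ = 6.024 Gm = 6.024 × 10^9 m
rₐ − rₚ = 5.1177 × 10^9 m
rₐ + rₚ = 6.9303 × 10^9 m
e = (rₐ − rₚ)/(rₐ + rₚ) = 0.738453

Final answer: e = 0.7385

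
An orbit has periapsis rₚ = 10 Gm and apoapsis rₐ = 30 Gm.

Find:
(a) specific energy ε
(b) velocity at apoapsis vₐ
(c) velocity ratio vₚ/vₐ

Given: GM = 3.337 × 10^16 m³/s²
rₚ = 10 Gm = 1 × 10^10 m
rₐ = 30 Gm = 3 × 10^10 m
GM = 3.337 × 10^16 m³/s²
a = (rₚ + rₐ)/2 = 2 × 10^10 m
e = (rₐ − rₚ)/(rₐ + rₚ) = (2 × 10^10) / (4 × 10^10) = 0.5
(a) 2a = 4 × 10^10 m;  ε = −GM/(2a) = -834250 J/kg ≈ -834.2 kJ/kg
(b) vₐ² = GM (2/rₐ − 1/a) = 3.337 × 10^16 × (6.66667 × 10^-11 − 5 × 10^-11) = 556167 m²/s²;  vₐ = 745.766 m/s ≈ 745.8 m/s
(c) vₚ/vₐ = rₐ/rₚ (angular momentum) = (3 × 10^10) / (1 × 10^10) = 3 ≈ 3

Final answer:
(a) specific energy ε = -834.2 kJ/kg
(b) velocity at apoapsis vₐ = 745.8 m/s
(c) velocity ratio vₚ/vₐ = 3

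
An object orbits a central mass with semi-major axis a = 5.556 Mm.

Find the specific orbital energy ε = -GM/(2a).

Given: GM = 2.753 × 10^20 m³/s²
a = 5.556 Mm = 5.556 × 10^6 m
GM = 2.753 × 10^20 m³/s²
2a = 1.1112 × 10^7 m
ε = −GM/(2a) = -2.4775 × 10^13 J/kg ≈ -2.478 × 10^4 GJ/kg

Final answer: -2.478 × 10^4 GJ/kg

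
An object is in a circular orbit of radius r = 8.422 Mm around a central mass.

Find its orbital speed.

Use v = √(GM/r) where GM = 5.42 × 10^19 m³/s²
r = 8.422 Mm = 8.422 × 10^6 m
GM = 5.42 × 10^19 m³/s²
GM/r = (5.42 × 10^19) / (8.422 × 10^6) = 6.43553 × 10^12 m²/s²
v = √(GM/r) = 2.53683 × 10^6 m/s ≈ 2537 km/s

Final answer: 2537 km/s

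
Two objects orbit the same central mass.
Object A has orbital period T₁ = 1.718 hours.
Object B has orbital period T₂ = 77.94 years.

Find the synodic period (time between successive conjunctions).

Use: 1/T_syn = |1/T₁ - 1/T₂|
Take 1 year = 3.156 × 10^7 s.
T₁ = 1.718 hours = 6184.8 s
T₂ = 77.94 years = 2.45979 × 10^9 s
1/T₁ = 0.000161687 s⁻¹
1/T₂ = 4.06539 × 10^-10 s⁻¹
|1/T₁ − 1/T₂| = 0.000161686 s⁻¹
T_syn = 1 / |1/T₁ − 1/T₂| = 6184.82 s ≈ 1.718 hours

Final answer: T_syn = 1.718 hours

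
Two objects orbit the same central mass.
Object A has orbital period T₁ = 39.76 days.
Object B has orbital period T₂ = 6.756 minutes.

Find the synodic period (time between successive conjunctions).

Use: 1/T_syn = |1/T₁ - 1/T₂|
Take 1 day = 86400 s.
T₁ = 39.76 days = 3.43526 × 10^6 s
T₂ = 6.756 minutes = 405.36 s
1/T₁ = 2.91098 × 10^-7 s⁻¹
1/T₂ = 0.00246694 s⁻¹
|1/T₁ − 1/T₂| = 0.00246665 s⁻¹
T_syn = 1 / |1/T₁ − 1/T₂| = 405.408 s ≈ 6.757 minutes

Final answer: T_syn = 6.757 minutes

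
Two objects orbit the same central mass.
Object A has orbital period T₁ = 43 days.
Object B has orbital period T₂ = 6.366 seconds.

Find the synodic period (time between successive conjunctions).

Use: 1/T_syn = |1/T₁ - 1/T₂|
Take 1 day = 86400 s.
T₁ = 43 days = 3.7152 × 10^6 s
T₂ = 6.366 seconds
1/T₁ = 2.69165 × 10^-7 s⁻¹
1/T₂ = 0.157085 s⁻¹
|1/T₁ − 1/T₂| = 0.157084 s⁻¹
T_syn = 1 / |1/T₁ − 1/T₂| = 6.36601 s ≈ 6.366 seconds

Final answer: T_syn = 6.366 seconds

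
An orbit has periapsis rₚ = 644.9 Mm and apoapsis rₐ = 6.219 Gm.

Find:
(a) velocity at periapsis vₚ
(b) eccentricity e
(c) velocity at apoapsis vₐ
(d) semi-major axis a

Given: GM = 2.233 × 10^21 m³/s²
rₚ = 644.9 Mm = 6.449 × 10^8 m
rₐ = 6.219 Gm = 6.219 × 10^9 m
GM = 2.233 × 10^21 m³/s²
a = (rₚ + rₐ)/2 = 3.43195 × 10^9 m
e = (rₐ − rₚ)/(rₐ + rₚ) = (5.5741 × 10^9) / (6.8639 × 10^9) = 0.812089
(a) vₚ² = GM (2/rₚ − 1/a) = 2.233 × 10^21 × (3.10126 × 10^-9 − 2.9138 × 10^-10) = 6.27445 × 10^12 m²/s²;  vₚ = 2.50489 × 10^6 m/s ≈ 2505 km/s
(b) e = 0.812089 ≈ 0.8121
(c) vₐ² = GM (2/rₐ − 1/a) = 2.233 × 10^21 × (3.21595 × 10^-10 − 2.9138 × 10^-10) = 6.74714 × 10^10 m²/s²;  vₐ = 259753 m/s ≈ 259.8 km/s
(d) a = 3.43195 × 10^9 m ≈ 3.432 Gm

Final answer:
(a) velocity at periapsis vₚ = 2505 km/s
(b) eccentricity e = 0.8121
(c) velocity at apoapsis vₐ = 259.8 km/s
(d) semi-major axis a = 3.432 Gm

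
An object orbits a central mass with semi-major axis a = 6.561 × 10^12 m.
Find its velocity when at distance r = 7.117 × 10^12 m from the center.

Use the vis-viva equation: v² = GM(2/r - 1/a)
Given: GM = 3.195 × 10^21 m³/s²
a = 6.561 × 10^12 m
r = 7.117 × 10^12 m
GM = 3.195 × 10^21 m³/s²
2/r − 1/a = 2.81017 × 10^-13 − 1.52416 × 10^-13 = 1.28601 × 10^-13 m⁻¹
v² = GM (2/r − 1/a) = 4.10882 × 10^8 m²/s²
v = 20270.2 m/s ≈ 20.27 km/s

Final answer: 20.27 km/s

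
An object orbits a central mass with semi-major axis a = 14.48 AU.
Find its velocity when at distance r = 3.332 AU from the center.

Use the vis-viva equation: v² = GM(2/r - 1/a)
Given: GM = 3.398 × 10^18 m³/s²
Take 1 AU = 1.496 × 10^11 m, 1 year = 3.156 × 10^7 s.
a = 14.48 AU = 2.16621 × 10^12 m
r = 3.332 AU = 4.98467 × 10^11 m
GM = 3.398 × 10^18 m³/s²
2/r − 1/a = 4.0123 × 10^-12 − 4.61636 × 10^-13 = 3.55066 × 10^-12 m⁻¹
v² = GM (2/r − 1/a) = 1.20652 × 10^7 m²/s²
v = 3473.49 m/s ≈ 0.7328 AU/year

Final answer: 0.7328 AU/year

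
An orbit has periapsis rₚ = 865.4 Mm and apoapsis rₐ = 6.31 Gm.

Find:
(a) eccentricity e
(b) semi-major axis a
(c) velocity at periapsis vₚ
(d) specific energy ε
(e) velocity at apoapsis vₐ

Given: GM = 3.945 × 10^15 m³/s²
rₚ = 865.4 Mm = 8.654 × 10^8 m
rₐ = 6.31 Gm = 6.31 × 10^9 m
GM = 3.945 × 10^15 m³/s²
a = (rₚ + rₐ)/2 = 3.5877 × 10^9 m
e = (rₐ − rₚ)/(rₐ + rₚ) = (5.4446 × 10^9) / (7.1754 × 10^9) = 0.758787
(a) e = 0.758787 ≈ 0.7588
(b) a = 3.5877 × 10^9 m ≈ 3.588 Gm
(c) vₚ² = GM (2/rₚ − 1/a) = 3.945 × 10^15 × (2.31107 × 10^-9 − 2.7873 × 10^-10) = 8.01758 × 10^6 m²/s²;  vₚ = 2831.53 m/s ≈ 2.832 km/s
(d) 2a = 7.1754 × 10^9 m;  ε = −GM/(2a) = -549795 J/kg ≈ -549.8 kJ/kg
(e) vₐ² = GM (2/rₐ − 1/a) = 3.945 × 10^15 × (3.16957 × 10^-10 − 2.7873 × 10^-10) = 150806 m²/s²;  vₐ = 388.337 m/s ≈ 388.3 m/s

Final answer:
(a) eccentricity e = 0.7588
(b) semi-major axis a = 3.588 Gm
(c) velocity at periapsis vₚ = 2.832 km/s
(d) specific energy ε = -549.8 kJ/kg
(e) velocity at apoapsis vₐ = 388.3 m/s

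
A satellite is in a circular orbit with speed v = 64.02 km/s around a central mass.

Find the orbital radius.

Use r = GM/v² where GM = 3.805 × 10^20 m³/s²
v = 64.02 km/s = 64020 m/s
GM = 3.805 × 10^20 m³/s²
v² = 4.09856 × 10^9 m²/s²
r = GM/v² = (3.805 × 10^20) / (4.09856 × 10^9) = 9.28375 × 10^10 m ≈ 9.284 × 10^10 m

Final answer: 9.284 × 10^10 m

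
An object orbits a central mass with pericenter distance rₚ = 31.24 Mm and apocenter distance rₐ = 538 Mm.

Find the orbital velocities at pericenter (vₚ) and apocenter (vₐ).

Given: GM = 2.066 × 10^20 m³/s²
rₚ = 31.24 Mm = 3.124 × 10^7 m
rₐ = 538 Mm = 5.38 × 10^8 m
GM = 2.066 × 10^20 m³/s²
a = (rₚ + rₐ)/2 = 2.8462 × 10^8 m
Vis-viva: v² = GM (2/r − 1/a)
vₚ² = 2.066 × 10^20 × (6.40205 × 10^-8 − 3.51346 × 10^-9) = 1.25008 × 10^13 m²/s²
vₚ = 3.53564 × 10^6 m/s ≈ 3536 km/s
vₐ² = 2.066 × 10^20 × (3.71747 × 10^-9 − 3.51346 × 10^-9) = 4.21496 × 10^10 m²/s²
vₐ = 205304 m/s ≈ 205.3 km/s

Final answer: vₚ = 3536 km/s, vₐ = 205.3 km/s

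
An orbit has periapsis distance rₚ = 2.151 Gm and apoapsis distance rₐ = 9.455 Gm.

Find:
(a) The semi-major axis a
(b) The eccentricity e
rₚ = 2.151 Gm = 2.151 × 10^9 m
rₐ = 9.455 Gm = 9.455 × 10^9 m
(a) a = (rₚ + rₐ)/2 = 5.803 × 10^9 m ≈ 5.803 Gm
(b) e = (rₐ − rₚ)/(rₐ + rₚ) = (7.304 × 10^9) / (1.1606 × 10^10) = 0.62933

Final answer:
(a) a = 5.803 Gm
(b) e = 0.6293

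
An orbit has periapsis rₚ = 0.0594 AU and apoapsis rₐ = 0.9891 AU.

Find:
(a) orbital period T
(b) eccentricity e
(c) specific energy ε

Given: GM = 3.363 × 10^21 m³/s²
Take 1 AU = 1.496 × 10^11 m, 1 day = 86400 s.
rₚ = 0.0594 AU = 8.88624 × 10^9 m
rₐ = 0.9891 AU = 1.47969 × 10^11 m
GM = 3.363 × 10^21 m³/s²
a = (rₚ + rₐ)/2 = 7.84278 × 10^10 m
e = (rₐ − rₚ)/(rₐ + rₚ) = (1.39083 × 10^11) / (1.56856 × 10^11) = 0.886695
(a) a³ = 4.82403 × 10^32 m³;  T = 2π √(a³/GM) = 2π × 378740 s = 2.3797 × 10^6 s ≈ 27.54 days
(b) e = 0.886695 ≈ 0.8867
(c) 2a = 1.56856 × 10^11 m;  ε = −GM/(2a) = -2.14401 × 10^10 J/kg ≈ -21.44 GJ/kg

Final answer:
(a) orbital period T = 27.54 days
(b) eccentricity e = 0.8867
(c) specific energy ε = -21.44 GJ/kg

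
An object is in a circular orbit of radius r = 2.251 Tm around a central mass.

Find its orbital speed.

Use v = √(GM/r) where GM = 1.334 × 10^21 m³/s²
r = 2.251 Tm = 2.251 × 10^12 m
GM = 1.334 × 10^21 m³/s²
GM/r = (1.334 × 10^21) / (2.251 × 10^12) = 5.92625 × 10^8 m²/s²
v = √(GM/r) = 24343.9 m/s ≈ 24.34 km/s

Final answer: 24.34 km/s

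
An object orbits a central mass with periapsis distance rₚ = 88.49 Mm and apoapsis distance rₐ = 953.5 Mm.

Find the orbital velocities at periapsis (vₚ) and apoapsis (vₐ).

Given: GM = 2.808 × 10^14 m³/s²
rₚ = 88.49 Mm = 8.849 × 10^7 m
rₐ = 953.5 Mm = 9.535 × 10^8 m
GM = 2.808 × 10^14 m³/s²
a = (rₚ + rₐ)/2 = 5.20995 × 10^8 m
Vis-viva: v² = GM (2/r − 1/a)
vₚ² = 2.808 × 10^14 × (2.26014 × 10^-8 − 1.9194 × 10^-9) = 5.80751 × 10^6 m²/s²
vₚ = 2409.88 m/s ≈ 2.41 km/s
vₐ² = 2.808 × 10^14 × (2.09754 × 10^-9 − 1.9194 × 10^-9) = 50019.2 m²/s²
vₐ = 223.65 m/s ≈ 223.6 m/s

Final answer: vₚ = 2.41 km/s, vₐ = 223.6 m/s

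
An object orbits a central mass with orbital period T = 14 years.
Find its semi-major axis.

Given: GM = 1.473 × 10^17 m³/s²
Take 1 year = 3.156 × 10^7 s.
T = 14 years = 4.4184 × 10^8 s
GM = 1.473 × 10^17 m³/s²
Kepler's third law: a³ = GM T² / (4π²)
T² = 1.95223 × 10^17 s²
a³ = (1.473 × 10^17) × (1.95223 × 10^17) / (4π²) = 7.28405 × 10^32 m³
a = (a³)^(1/3) = 8.99755 × 10^10 m ≈ 89.98 Gm

Final answer: 89.98 Gm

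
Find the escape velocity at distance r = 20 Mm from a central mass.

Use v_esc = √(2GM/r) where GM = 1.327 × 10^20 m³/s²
r = 20 Mm = 2 × 10^7 m
GM = 1.327 × 10^20 m³/s²
2GM/r = 2 × (1.327 × 10^20) / (2 × 10^7) = 1.327 × 10^13 m²/s²
v_esc = √(2GM/r) = 3.6428 × 10^6 m/s ≈ 3643 km/s

Final answer: 3643 km/s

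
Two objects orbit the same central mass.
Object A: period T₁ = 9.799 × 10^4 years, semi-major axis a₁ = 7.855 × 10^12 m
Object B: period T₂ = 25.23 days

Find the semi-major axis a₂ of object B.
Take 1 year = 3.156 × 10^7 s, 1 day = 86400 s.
T₁ = 9.799 × 10^4 years = 3.09256 × 10^12 s
T₂ = 25.23 days = 2.17987 × 10^6 s
a₁ = 7.855 × 10^12 m
Kepler's third law: (T₂/T₁)² = (a₂/a₁)³  ⇒  a₂ = a₁ (T₂/T₁)^(2/3)
T₂/T₁ = 7.04875 × 10^-7
(T₂/T₁)^(2/3) = 7.9203 × 10^-5
a₂ = 7.855 × 10^12 m × 7.9203 × 10^-5 = 6.22139 × 10^8 m ≈ 6.221 × 10^8 m

Final answer: a₂ = 6.221 × 10^8 m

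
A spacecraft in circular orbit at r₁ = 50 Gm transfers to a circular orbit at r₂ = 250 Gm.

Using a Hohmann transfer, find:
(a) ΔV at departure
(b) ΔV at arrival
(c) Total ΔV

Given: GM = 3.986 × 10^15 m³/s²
r₁ = 50 Gm = 5 × 10^10 m
r₂ = 250 Gm = 2.5 × 10^11 m
GM = 3.986 × 10^15 m³/s²
Transfer ellipse: a_t = (r₁ + r₂)/2 = 1.5 × 10^11 m
Circular speed at r₁: v₁ = √(GM/r₁) = 282.347 m/s
Transfer speed at r₁ (periapsis): v₁ₜ = √(GM(2/r₁ − 1/a_t)) = 364.509 m/s
(a) ΔV₁ = v₁ₜ − v₁ = 82.1615 m/s ≈ 82.16 m/s
Circular speed at r₂: v₂ = √(GM/r₂) = 126.27 m/s
Transfer speed at r₂ (apoapsis): v₂ₜ = √(GM(2/r₂ − 1/a_t)) = 72.9018 m/s
(b) ΔV₂ = v₂ − v₂ₜ = 53.3678 m/s ≈ 53.37 m/s
(c) ΔV_total = ΔV₁ + ΔV₂ = 135.529 m/s ≈ 135.5 m/s

Final answer:
(a) ΔV₁ = 82.16 m/s
(b) ΔV₂ = 53.37 m/s
(c) ΔV_total = 135.5 m/s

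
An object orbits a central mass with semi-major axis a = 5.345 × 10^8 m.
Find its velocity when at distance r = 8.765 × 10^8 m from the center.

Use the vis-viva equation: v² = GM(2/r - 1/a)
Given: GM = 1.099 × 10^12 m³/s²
a = 5.345 × 10^8 m
r = 8.765 × 10^8 m
GM = 1.099 × 10^12 m³/s²
2/r − 1/a = 2.2818 × 10^-9 − 1.87091 × 10^-9 = 4.10895 × 10^-10 m⁻¹
v² = GM (2/r − 1/a) = 451.574 m²/s²
v = 21.2503 m/s ≈ 21.25 m/s

Final answer: 21.25 m/s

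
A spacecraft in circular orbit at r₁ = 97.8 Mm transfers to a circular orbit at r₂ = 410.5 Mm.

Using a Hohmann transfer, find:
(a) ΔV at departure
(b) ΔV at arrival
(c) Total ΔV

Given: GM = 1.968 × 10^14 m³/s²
r₁ = 97.8 Mm = 9.78 × 10^7 m
r₂ = 410.5 Mm = 4.105 × 10^8 m
GM = 1.968 × 10^14 m³/s²
Transfer ellipse: a_t = (r₁ + r₂)/2 = 2.5415 × 10^8 m
Circular speed at r₁: v₁ = √(GM/r₁) = 1418.55 m/s
Transfer speed at r₁ (periapsis): v₁ₜ = √(GM(2/r₁ − 1/a_t)) = 1802.83 m/s
(a) ΔV₁ = v₁ₜ − v₁ = 384.284 m/s ≈ 384.3 m/s
Circular speed at r₂: v₂ = √(GM/r₂) = 692.398 m/s
Transfer speed at r₂ (apoapsis): v₂ₜ = √(GM(2/r₂ − 1/a_t)) = 429.517 m/s
(b) ΔV₂ = v₂ − v₂ₜ = 262.881 m/s ≈ 262.9 m/s
(c) ΔV_total = ΔV₁ + ΔV₂ = 647.166 m/s ≈ 647.2 m/s

Final answer:
(a) ΔV₁ = 384.3 m/s
(b) ΔV₂ = 262.9 m/s
(c) ΔV_total = 647.2 m/s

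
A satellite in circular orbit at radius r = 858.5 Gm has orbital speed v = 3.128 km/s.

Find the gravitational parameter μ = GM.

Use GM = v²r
r = 858.5 Gm = 8.585 × 10^11 m
v = 3.128 km/s = 3128 m/s
v² = 9.78438 × 10^6 m²/s²
GM = v²r = 9.78438 × 10^6 × 8.585 × 10^11 = 8.39989 × 10^18 m³/s²
GM ≈ 8.4 × 10^18 m³/s²

Final answer: GM = 8.4 × 10^18 m³/s²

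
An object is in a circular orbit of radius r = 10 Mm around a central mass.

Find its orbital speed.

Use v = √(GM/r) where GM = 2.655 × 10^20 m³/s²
r = 10 Mm = 1 × 10^7 m
GM = 2.655 × 10^20 m³/s²
GM/r = (2.655 × 10^20) / (1 × 10^7) = 2.655 × 10^13 m²/s²
v = √(GM/r) = 5.15267 × 10^6 m/s ≈ 5153 km/s

Final answer: 5153 km/s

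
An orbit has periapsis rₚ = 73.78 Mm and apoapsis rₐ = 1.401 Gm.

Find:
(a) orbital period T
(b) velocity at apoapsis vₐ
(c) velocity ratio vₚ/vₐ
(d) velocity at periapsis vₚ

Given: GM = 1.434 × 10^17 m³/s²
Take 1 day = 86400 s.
rₚ = 73.78 Mm = 7.378 × 10^7 m
rₐ = 1.401 Gm = 1.401 × 10^9 m
GM = 1.434 × 10^17 m³/s²
a = (rₚ + rₐ)/2 = 7.3739 × 10^8 m
e = (rₐ − rₚ)/(rₐ + rₚ) = (1.32722 × 10^9) / (1.47478 × 10^9) = 0.899944
(a) a³ = 4.00951 × 10^26 m³;  T = 2π √(a³/GM) = 2π × 52877.5 s = 332239 s ≈ 3.845 days
(b) vₐ² = GM (2/rₐ − 1/a) = 1.434 × 10^17 × (1.42755 × 10^-9 − 1.35613 × 10^-9) = 1.02412 × 10^7 m²/s²;  vₐ = 3200.19 m/s ≈ 3.2 km/s
(c) vₚ/vₐ = rₐ/rₚ (angular momentum) = (1.401 × 10^9) / (7.378 × 10^7) = 18.9889 ≈ 18.99
(d) vₚ² = GM (2/rₚ − 1/a) = 1.434 × 10^17 × (2.71076 × 10^-8 − 1.35613 × 10^-9) = 3.69276 × 10^9 m²/s²;  vₚ = 60768.1 m/s ≈ 60.77 km/s

Final answer:
(a) orbital period T = 3.845 days
(b) velocity at apoapsis vₐ = 3.2 km/s
(c) velocity ratio vₚ/vₐ = 18.99
(d) velocity at periapsis vₚ = 60.77 km/s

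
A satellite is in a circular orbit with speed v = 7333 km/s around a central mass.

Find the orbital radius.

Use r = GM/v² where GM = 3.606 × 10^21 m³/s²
v = 7333 km/s = 7.333 × 10^6 m/s
GM = 3.606 × 10^21 m³/s²
v² = 5.37729 × 10^13 m²/s²
r = GM/v² = (3.606 × 10^21) / (5.37729 × 10^13) = 6.70598 × 10^7 m ≈ 67.06 Mm

Final answer: 67.06 Mm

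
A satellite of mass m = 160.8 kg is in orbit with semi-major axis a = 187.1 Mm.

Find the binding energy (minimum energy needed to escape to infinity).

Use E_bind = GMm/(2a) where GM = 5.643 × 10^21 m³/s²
a = 187.1 Mm = 1.871 × 10^8 m
GM = 5.643 × 10^21 m³/s²
m = 160.8 kg
GMm = 5.643 × 10^21 × 160.8 = 9.07394 × 10^23 m³·kg/s²
2a = 3.742 × 10^8 m
E_bind = GMm/(2a) = 2.42489 × 10^15 J ≈ 2.425 PJ

Final answer: 2.425 PJ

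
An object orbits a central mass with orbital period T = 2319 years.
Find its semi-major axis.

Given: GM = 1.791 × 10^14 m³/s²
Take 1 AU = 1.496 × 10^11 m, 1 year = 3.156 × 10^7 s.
T = 2319 years = 7.31876 × 10^10 s
GM = 1.791 × 10^14 m³/s²
Kepler's third law: a³ = GM T² / (4π²)
T² = 5.35643 × 10^21 s²
a³ = (1.791 × 10^14) × (5.35643 × 10^21) / (4π²) = 2.43003 × 10^34 m³
a = (a³)^(1/3) = 2.89648 × 10^11 m ≈ 1.936 AU

Final answer: 1.936 AU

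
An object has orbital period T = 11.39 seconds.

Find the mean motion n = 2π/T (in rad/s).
T = 11.39 seconds
n = 2π / 11.39 s = 0.551641 rad/s ≈ 0.5516 rad/s

Final answer: n = 0.5516 rad/s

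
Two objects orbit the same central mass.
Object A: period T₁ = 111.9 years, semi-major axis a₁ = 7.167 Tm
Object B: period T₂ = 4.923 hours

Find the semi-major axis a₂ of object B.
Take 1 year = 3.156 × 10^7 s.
T₁ = 111.9 years = 3.53156 × 10^9 s
T₂ = 4.923 hours = 17722.8 s
a₁ = 7.167 Tm = 7.167 × 10^12 m
Kepler's third law: (T₂/T₁)² = (a₂/a₁)³  ⇒  a₂ = a₁ (T₂/T₁)^(2/3)
T₂/T₁ = 5.0184 × 10^-6
(T₂/T₁)^(2/3) = 0.000293119
a₂ = 7.167 × 10^12 m × 0.000293119 = 2.10078 × 10^9 m ≈ 2.101 Gm

Final answer: a₂ = 2.101 Gm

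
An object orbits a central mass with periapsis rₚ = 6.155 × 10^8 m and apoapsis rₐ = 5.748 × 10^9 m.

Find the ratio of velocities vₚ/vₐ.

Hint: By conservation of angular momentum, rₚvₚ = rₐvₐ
rₚ = 6.155 × 10^8 m
rₐ = 5.748 × 10^9 m
rₚvₚ = rₐvₐ  ⇒  vₚ/vₐ = rₐ/rₚ
vₚ/vₐ = (5.748 × 10^9) / (6.155 × 10^8) = 9.33875

Final answer: vₚ/vₐ = 9.339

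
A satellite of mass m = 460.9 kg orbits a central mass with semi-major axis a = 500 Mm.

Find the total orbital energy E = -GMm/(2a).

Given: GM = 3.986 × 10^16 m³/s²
a = 500 Mm = 5 × 10^8 m
GM = 3.986 × 10^16 m³/s²
2a = 1 × 10^9 m
GMm = 3.986 × 10^16 × 460.9 = 1.83715 × 10^19 m³·kg/s²
E = −GMm/(2a) = -1.83715 × 10^10 J ≈ -18.37 GJ

Final answer: -18.37 GJ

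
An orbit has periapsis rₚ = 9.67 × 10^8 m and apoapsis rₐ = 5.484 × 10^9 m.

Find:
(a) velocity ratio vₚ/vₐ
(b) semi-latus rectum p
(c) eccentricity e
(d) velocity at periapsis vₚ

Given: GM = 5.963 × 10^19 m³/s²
rₚ = 9.67 × 10^8 m
rₐ = 5.484 × 10^9 m
GM = 5.963 × 10^19 m³/s²
a = (rₚ + rₐ)/2 = 3.2255 × 10^9 m
e = (rₐ − rₚ)/(rₐ + rₚ) = (4.517 × 10^9) / (6.451 × 10^9) = 0.700202
(a) vₚ/vₐ = rₐ/rₚ (angular momentum) = (5.484 × 10^9) / (9.67 × 10^8) = 5.67115 ≈ 5.671
(b) 1 − e² = 0.509718;  p = a(1 − e²) = 3.2255 × 10^9 × 0.509718 = 1.64409 × 10^9 m ≈ 1.644 × 10^9 m
(c) e = 0.700202 ≈ 0.7002
(d) vₚ² = GM (2/rₚ − 1/a) = 5.963 × 10^19 × (2.06825 × 10^-9 − 3.10029 × 10^-10) = 1.04843 × 10^11 m²/s²;  vₚ = 323794 m/s ≈ 323.8 km/s

Final answer:
(a) velocity ratio vₚ/vₐ = 5.671
(b) semi-latus rectum p = 1.644 × 10^9 m
(c) eccentricity e = 0.7002
(d) velocity at periapsis vₚ = 323.8 km/s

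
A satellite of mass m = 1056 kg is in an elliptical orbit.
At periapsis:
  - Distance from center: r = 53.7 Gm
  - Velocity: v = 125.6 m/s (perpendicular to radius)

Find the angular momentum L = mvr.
r = 53.7 Gm = 5.37 × 10^10 m
v = 125.6 m/s
vr = 125.6 × 5.37 × 10^10 = 6.74472 × 10^12 m²/s
L = m × vr = 1056 × 6.74472 × 10^12 = 7.12242 × 10^15 kg·m²/s ≈ 7.122 × 10^15 kg·m²/s

Final answer: L = 7.122 × 10^15 kg·m²/s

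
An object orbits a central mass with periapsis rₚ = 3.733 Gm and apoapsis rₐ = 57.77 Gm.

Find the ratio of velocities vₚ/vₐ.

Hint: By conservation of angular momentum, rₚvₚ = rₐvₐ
rₚ = 3.733 Gm = 3.733 × 10^9 m
rₐ = 57.77 Gm = 5.777 × 10^10 m
rₚvₚ = rₐvₐ  ⇒  vₚ/vₐ = rₐ/rₚ
vₚ/vₐ = (5.777 × 10^10) / (3.733 × 10^9) = 15.4755

Final answer: vₚ/vₐ = 15.48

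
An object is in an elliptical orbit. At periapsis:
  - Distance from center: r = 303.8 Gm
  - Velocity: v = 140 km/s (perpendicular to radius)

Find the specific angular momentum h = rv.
r = 303.8 Gm = 3.038 × 10^11 m
v = 140 km/s = 140000 m/s
h = rv = 3.038 × 10^11 × 140000 = 4.2532 × 10^16 m²/s ≈ 4.253 × 10^16 m²/s

Final answer: h = 4.253 × 10^16 m²/s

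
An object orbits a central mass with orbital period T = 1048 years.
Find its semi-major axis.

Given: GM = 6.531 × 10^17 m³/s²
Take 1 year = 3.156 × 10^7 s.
T = 1048 years = 3.30749 × 10^10 s
GM = 6.531 × 10^17 m³/s²
Kepler's third law: a³ = GM T² / (4π²)
T² = 1.09395 × 10^21 s²
a³ = (6.531 × 10^17) × (1.09395 × 10^21) / (4π²) = 1.80974 × 10^37 m³
a = (a³)^(1/3) = 2.62546 × 10^12 m ≈ 2.625 Tm

Final answer: 2.625 Tm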